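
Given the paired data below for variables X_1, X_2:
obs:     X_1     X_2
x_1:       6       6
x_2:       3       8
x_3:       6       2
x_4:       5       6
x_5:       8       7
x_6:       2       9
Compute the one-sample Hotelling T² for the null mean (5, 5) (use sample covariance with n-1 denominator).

Step 1 — sample mean vector:
  mean(X_1) = (6 + 3 + 6 + 5 + 8 + 2) / 6 = 30/6 = 5
  mean(X_2) = (6 + 8 + 2 + 6 + 7 + 9) / 6 = 38/6 = 6.3333
  x̄ = (5, 6.3333),  deviation x̄ - mu_0 = (5, 6.3333) - (5, 5) = (0, 1.3333).

Step 2 — sample covariance matrix, S[i,j] = (1/(n-1)) · Σ_k (x_{k,i} - mean_i) · (x_{k,j} - mean_j), divisor n-1 = 5:
  S[X_1,X_1] = ((1)·(1) + (-2)·(-2) + (1)·(1) + (0)·(0) + (3)·(3) + (-3)·(-3)) / 5 = 24/5 = 4.8
  S[X_1,X_2] = ((1)·(-0.3333) + (-2)·(1.6667) + (1)·(-4.3333) + (0)·(-0.3333) + (3)·(0.6667) + (-3)·(2.6667)) / 5 = -14/5 = -2.8
  S[X_2,X_2] = ((-0.3333)·(-0.3333) + (1.6667)·(1.6667) + (-4.3333)·(-4.3333) + (-0.3333)·(-0.3333) + (0.6667)·(0.6667) + (2.6667)·(2.6667)) / 5 = 29.3333/5 = 5.8667
  S = [[4.8, -2.8],
 [-2.8, 5.8667]].

Step 3 — invert S. det(S) = 4.8·5.8667 - (-2.8)² = 20.32.
  S^{-1} = (1/det) · [[d, -b], [-b, a]] = [[0.2887, 0.1378],
 [0.1378, 0.2362]].

Step 4 — quadratic form (x̄ - mu_0)^T · S^{-1} · (x̄ - mu_0):
  S^{-1} · (x̄ - mu_0) = (0.1837, 0.315),
  (x̄ - mu_0)^T · [...] = (0)·(0.1837) + (1.3333)·(0.315) = 0.4199.

Step 5 — scale by n: T² = 6 · 0.4199 = 2.5197.

T² ≈ 2.5197


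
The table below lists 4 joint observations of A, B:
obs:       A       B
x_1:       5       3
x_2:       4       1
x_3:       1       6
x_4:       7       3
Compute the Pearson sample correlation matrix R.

Step 1 — column means:
  mean(A) = (5 + 4 + 1 + 7) / 4 = 17/4 = 4.25
  mean(B) = (3 + 1 + 6 + 3) / 4 = 13/4 = 3.25

Step 2 — sample variances and covariances s[i,j] = (1/(n-1)) · Σ_k (x_{k,i} - mean_i) · (x_{k,j} - mean_j), with n-1 = 3:
  s[A,A] = ((0.75)·(0.75) + (-0.25)·(-0.25) + (-3.25)·(-3.25) + (2.75)·(2.75)) / 3 = 18.75/3 = 6.25
  s[A,B] = ((0.75)·(-0.25) + (-0.25)·(-2.25) + (-3.25)·(2.75) + (2.75)·(-0.25)) / 3 = -9.25/3 = -3.0833
  s[B,B] = ((-0.25)·(-0.25) + (-2.25)·(-2.25) + (2.75)·(2.75) + (-0.25)·(-0.25)) / 3 = 12.75/3 = 4.25
  Sample standard deviations s_i = √(s[i,i]):
  s(A) = √(6.25) = 2.5
  s(B) = √(4.25) = 2.0616

Step 3 — r_{ij} = s_{ij} / (s_i · s_j):
  r[A,A] = 1 (diagonal).
  r[A,B] = -3.0833 / (2.5 · 2.0616) = -3.0833 / 5.1539 = -0.5983
  r[B,B] = 1 (diagonal).

R is symmetric with unit diagonal. Assembling:

R = [[1, -0.5983],
 [-0.5983, 1]]


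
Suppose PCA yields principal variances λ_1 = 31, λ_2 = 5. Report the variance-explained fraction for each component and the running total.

Step 1 — total variance = trace(Sigma) = Σ λ_i = 31 + 5 = 36.

Step 2 — fraction explained by component i = λ_i / Σ λ:
  PC1: 31/36 = 0.8611
  PC2: 5/36 = 0.1389

Step 3 — cumulative fraction after k components = (λ_1 + ... + λ_k) / Σ λ:
  k = 1: 31/36 = 0.8611
  k = 2: (31 + 5)/36 = 36/36 = 1

Summary (fraction, with percent):

explained: PC1 0.8611 (86.11%), PC2 0.1389 (13.89%);  cumulative: 0.8611, 1


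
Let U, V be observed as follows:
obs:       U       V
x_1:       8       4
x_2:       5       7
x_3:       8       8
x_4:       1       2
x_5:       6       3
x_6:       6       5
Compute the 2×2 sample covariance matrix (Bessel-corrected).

Step 1 — column means:
  mean(U) = (8 + 5 + 8 + 1 + 6 + 6) / 6 = 34/6 = 5.6667
  mean(V) = (4 + 7 + 8 + 2 + 3 + 5) / 6 = 29/6 = 4.8333

Step 2 — sample covariance S[i,j] = (1/(n-1)) · Σ_k (x_{k,i} - mean_i) · (x_{k,j} - mean_j), with n-1 = 5.
  S[U,U] = ((2.3333)·(2.3333) + (-0.6667)·(-0.6667) + (2.3333)·(2.3333) + (-4.6667)·(-4.6667) + (0.3333)·(0.3333) + (0.3333)·(0.3333)) / 5 = 33.3333/5 = 6.6667
  S[U,V] = ((2.3333)·(-0.8333) + (-0.6667)·(2.1667) + (2.3333)·(3.1667) + (-4.6667)·(-2.8333) + (0.3333)·(-1.8333) + (0.3333)·(0.1667)) / 5 = 16.6667/5 = 3.3333
  S[V,V] = ((-0.8333)·(-0.8333) + (2.1667)·(2.1667) + (3.1667)·(3.1667) + (-2.8333)·(-2.8333) + (-1.8333)·(-1.8333) + (0.1667)·(0.1667)) / 5 = 26.8333/5 = 5.3667

S is symmetric (S[j,i] = S[i,j]). Assembling:

S = [[6.6667, 3.3333],
 [3.3333, 5.3667]]


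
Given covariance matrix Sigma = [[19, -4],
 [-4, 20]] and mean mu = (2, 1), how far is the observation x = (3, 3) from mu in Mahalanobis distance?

Step 1 — centre the observation: (x - mu) = (1, 2).

Step 2 — invert Sigma. det(Sigma) = 19·20 - (-4)² = 364.
  Sigma^{-1} = (1/det) · [[d, -b], [-b, a]] = [[0.0549, 0.011],
 [0.011, 0.0522]].

Step 3 — form the quadratic (x - mu)^T · Sigma^{-1} · (x - mu):
  Sigma^{-1} · (x - mu) = (0.0769, 0.1154).
  (x - mu)^T · [Sigma^{-1} · (x - mu)] = (1)·(0.0769) + (2)·(0.1154) = 0.3077.

Step 4 — take square root: d = √(0.3077) ≈ 0.5547.

d(x, mu) = √(0.3077) ≈ 0.5547


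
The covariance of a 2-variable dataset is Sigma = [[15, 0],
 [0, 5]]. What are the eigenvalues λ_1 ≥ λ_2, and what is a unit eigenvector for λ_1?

Step 1 — characteristic polynomial of 2×2 Sigma:
  det(Sigma - λI) = λ² - trace · λ + det = 0.
  trace = 15 + 5 = 20, det = 15·5 - (0)² = 75.
Step 2 — discriminant:
  Δ = trace² - 4·det = 400 - 300 = 100.
Step 3 — eigenvalues:
  λ = (trace ± √Δ)/2 = (20 ± 10)/2,
  λ_1 = 15,  λ_2 = 5.

Step 4 — unit eigenvector for λ_1: Sigma is diagonal, so its eigenvectors are the coordinate axes. λ_1 = 15 is the diagonal entry on the first coordinate axis, hence
  v_1 = (1, 0) (||v_1|| = 1).

λ_1 = 15,  λ_2 = 5;  v_1 ≈ (1, 0)


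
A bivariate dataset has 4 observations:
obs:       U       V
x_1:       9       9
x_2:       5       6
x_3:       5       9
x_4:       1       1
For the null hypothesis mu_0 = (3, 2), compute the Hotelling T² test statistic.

Step 1 — sample mean vector:
  mean(U) = (9 + 5 + 5 + 1) / 4 = 20/4 = 5
  mean(V) = (9 + 6 + 9 + 1) / 4 = 25/4 = 6.25
  x̄ = (5, 6.25),  deviation x̄ - mu_0 = (5, 6.25) - (3, 2) = (2, 4.25).

Step 2 — sample covariance matrix, S[i,j] = (1/(n-1)) · Σ_k (x_{k,i} - mean_i) · (x_{k,j} - mean_j), divisor n-1 = 3:
  S[U,U] = ((4)·(4) + (0)·(0) + (0)·(0) + (-4)·(-4)) / 3 = 32/3 = 10.6667
  S[U,V] = ((4)·(2.75) + (0)·(-0.25) + (0)·(2.75) + (-4)·(-5.25)) / 3 = 32/3 = 10.6667
  S[V,V] = ((2.75)·(2.75) + (-0.25)·(-0.25) + (2.75)·(2.75) + (-5.25)·(-5.25)) / 3 = 42.75/3 = 14.25
  S = [[10.6667, 10.6667],
 [10.6667, 14.25]].

Step 3 — invert S. det(S) = 10.6667·14.25 - (10.6667)² = 38.2222.
  S^{-1} = (1/det) · [[d, -b], [-b, a]] = [[0.3728, -0.2791],
 [-0.2791, 0.2791]].

Step 4 — quadratic form (x̄ - mu_0)^T · S^{-1} · (x̄ - mu_0):
  S^{-1} · (x̄ - mu_0) = (-0.4404, 0.6279),
  (x̄ - mu_0)^T · [...] = (2)·(-0.4404) + (4.25)·(0.6279) = 1.7878.

Step 5 — scale by n: T² = 4 · 1.7878 = 7.1512.

T² ≈ 7.1512


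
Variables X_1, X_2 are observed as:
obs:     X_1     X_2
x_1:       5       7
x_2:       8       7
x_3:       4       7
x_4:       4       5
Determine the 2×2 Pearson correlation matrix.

Step 1 — column means:
  mean(X_1) = (5 + 8 + 4 + 4) / 4 = 21/4 = 5.25
  mean(X_2) = (7 + 7 + 7 + 5) / 4 = 26/4 = 6.5

Step 2 — sample variances and covariances s[i,j] = (1/(n-1)) · Σ_k (x_{k,i} - mean_i) · (x_{k,j} - mean_j), with n-1 = 3:
  s[X_1,X_1] = ((-0.25)·(-0.25) + (2.75)·(2.75) + (-1.25)·(-1.25) + (-1.25)·(-1.25)) / 3 = 10.75/3 = 3.5833
  s[X_1,X_2] = ((-0.25)·(0.5) + (2.75)·(0.5) + (-1.25)·(0.5) + (-1.25)·(-1.5)) / 3 = 2.5/3 = 0.8333
  s[X_2,X_2] = ((0.5)·(0.5) + (0.5)·(0.5) + (0.5)·(0.5) + (-1.5)·(-1.5)) / 3 = 3/3 = 1
  Sample standard deviations s_i = √(s[i,i]):
  s(X_1) = √(3.5833) = 1.893
  s(X_2) = √(1) = 1

Step 3 — r_{ij} = s_{ij} / (s_i · s_j):
  r[X_1,X_1] = 1 (diagonal).
  r[X_1,X_2] = 0.8333 / (1.893 · 1) = 0.8333 / 1.893 = 0.4402
  r[X_2,X_2] = 1 (diagonal).

R is symmetric with unit diagonal. Assembling:

R = [[1, 0.4402],
 [0.4402, 1]]


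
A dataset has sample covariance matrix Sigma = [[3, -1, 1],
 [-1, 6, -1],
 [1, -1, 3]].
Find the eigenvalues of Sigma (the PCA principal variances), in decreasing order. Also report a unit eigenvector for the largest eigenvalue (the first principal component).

Step 1 — characteristic polynomial p(λ) = det(λI - Sigma) = λ³ - tr·λ² + c_1·λ - det, where tr = trace, c_1 = sum of the principal 2×2 minors, det = det(Sigma):
  tr = 3 + 6 + 3 = 12,
  c_1 = (3·6 - (-1)²) + (3·3 - (1)²) + (6·3 - (-1)²) = 17 + 8 + 17 = 42,
  det = 3·(6·3 - (-1)²) - (-1)·((-1)·3 - (-1)·(1)) + (1)·((-1)·(-1) - 6·(1)) = 3·(17) - (-1)·(-2) + (1)·(-5) = 44.
  So p(λ) = λ³ - 12λ² + 42λ - 44.
Step 2 — look for an integer root (rational root theorem: any rational root is an integer divisor of 44). Testing λ = 2:
  p(2) = 8 - 48 + 84 - 44 = 0  ✓
  Dividing out (λ - 2): p(λ) = (λ - 2)(λ² - 10λ + 22).
Step 3 — remaining eigenvalues from the quadratic λ² - 10λ + 22 = 0:
  Δ = 10² - 4·22 = 100 - 88 = 12,  λ = (10 ± √12)/2 = (10 ± 3.4641)/2 ≈ 6.7321 or 3.2679.
  Sorted: λ_1 = 6.7321,  λ_2 = 3.2679,  λ_3 = 2  (check: sum = 12 = tr ✓).

Step 4 — unit eigenvector for λ_1 ≈ 6.7321: v spans the null space of (Sigma - λ_1 I), whose rows are
  r_1 = (-3.7321, -1, 1),  r_2 = (-1, -0.7321, -1),  r_3 = (1, -1, -3.7321).
  v is orthogonal to every row, so take v ∝ r_1 × r_2 = ((-1)·(-1) - (1)·(-0.7321), (1)·(-1) - (-3.7321)·(-1), (-3.7321)·(-0.7321) - (-1)·(-1)) ≈ (1.7321, -4.7321, 1.7321).
  Let u = (1.7321, -4.7321, 1.7321).
  ||u|| = √((1.7321)² + (-4.7321)² + (1.7321)²) = √(28.3923) ≈ 5.3284,  v_1 = u/||u|| ≈ (0.3251, -0.8881, 0.3251) (||v_1|| = 1).

λ_1 = 6.7321,  λ_2 = 3.2679,  λ_3 = 2;  v_1 ≈ (0.3251, -0.8881, 0.3251)


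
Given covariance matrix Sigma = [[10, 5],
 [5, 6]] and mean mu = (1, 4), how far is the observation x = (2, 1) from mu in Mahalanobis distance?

Step 1 — centre the observation: (x - mu) = (1, -3).

Step 2 — invert Sigma. det(Sigma) = 10·6 - (5)² = 35.
  Sigma^{-1} = (1/det) · [[d, -b], [-b, a]] = [[0.1714, -0.1429],
 [-0.1429, 0.2857]].

Step 3 — form the quadratic (x - mu)^T · Sigma^{-1} · (x - mu):
  Sigma^{-1} · (x - mu) = (0.6, -1).
  (x - mu)^T · [Sigma^{-1} · (x - mu)] = (1)·(0.6) + (-3)·(-1) = 3.6.

Step 4 — take square root: d = √(3.6) ≈ 1.8974.

d(x, mu) = √(3.6) ≈ 1.8974


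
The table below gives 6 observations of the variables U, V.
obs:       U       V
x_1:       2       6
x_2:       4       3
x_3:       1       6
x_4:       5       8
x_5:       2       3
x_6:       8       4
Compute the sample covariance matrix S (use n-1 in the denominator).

Step 1 — column means:
  mean(U) = (2 + 4 + 1 + 5 + 2 + 8) / 6 = 22/6 = 3.6667
  mean(V) = (6 + 3 + 6 + 8 + 3 + 4) / 6 = 30/6 = 5

Step 2 — sample covariance S[i,j] = (1/(n-1)) · Σ_k (x_{k,i} - mean_i) · (x_{k,j} - mean_j), with n-1 = 5.
  S[U,U] = ((-1.6667)·(-1.6667) + (0.3333)·(0.3333) + (-2.6667)·(-2.6667) + (1.3333)·(1.3333) + (-1.6667)·(-1.6667) + (4.3333)·(4.3333)) / 5 = 33.3333/5 = 6.6667
  S[U,V] = ((-1.6667)·(1) + (0.3333)·(-2) + (-2.6667)·(1) + (1.3333)·(3) + (-1.6667)·(-2) + (4.3333)·(-1)) / 5 = -2/5 = -0.4
  S[V,V] = ((1)·(1) + (-2)·(-2) + (1)·(1) + (3)·(3) + (-2)·(-2) + (-1)·(-1)) / 5 = 20/5 = 4

S is symmetric (S[j,i] = S[i,j]). Assembling:

S = [[6.6667, -0.4],
 [-0.4, 4]]


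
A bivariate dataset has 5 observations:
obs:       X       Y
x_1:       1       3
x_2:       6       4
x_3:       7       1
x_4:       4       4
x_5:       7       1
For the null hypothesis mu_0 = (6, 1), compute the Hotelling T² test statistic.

Step 1 — sample mean vector:
  mean(X) = (1 + 6 + 7 + 4 + 7) / 5 = 25/5 = 5
  mean(Y) = (3 + 4 + 1 + 4 + 1) / 5 = 13/5 = 2.6
  x̄ = (5, 2.6),  deviation x̄ - mu_0 = (5, 2.6) - (6, 1) = (-1, 1.6).

Step 2 — sample covariance matrix, S[i,j] = (1/(n-1)) · Σ_k (x_{k,i} - mean_i) · (x_{k,j} - mean_j), divisor n-1 = 4:
  S[X,X] = ((-4)·(-4) + (1)·(1) + (2)·(2) + (-1)·(-1) + (2)·(2)) / 4 = 26/4 = 6.5
  S[X,Y] = ((-4)·(0.4) + (1)·(1.4) + (2)·(-1.6) + (-1)·(1.4) + (2)·(-1.6)) / 4 = -8/4 = -2
  S[Y,Y] = ((0.4)·(0.4) + (1.4)·(1.4) + (-1.6)·(-1.6) + (1.4)·(1.4) + (-1.6)·(-1.6)) / 4 = 9.2/4 = 2.3
  S = [[6.5, -2],
 [-2, 2.3]].

Step 3 — invert S. det(S) = 6.5·2.3 - (-2)² = 10.95.
  S^{-1} = (1/det) · [[d, -b], [-b, a]] = [[0.21, 0.1826],
 [0.1826, 0.5936]].

Step 4 — quadratic form (x̄ - mu_0)^T · S^{-1} · (x̄ - mu_0):
  S^{-1} · (x̄ - mu_0) = (0.0822, 0.7671),
  (x̄ - mu_0)^T · [...] = (-1)·(0.0822) + (1.6)·(0.7671) = 1.1452.

Step 5 — scale by n: T² = 5 · 1.1452 = 5.726.

T² ≈ 5.726


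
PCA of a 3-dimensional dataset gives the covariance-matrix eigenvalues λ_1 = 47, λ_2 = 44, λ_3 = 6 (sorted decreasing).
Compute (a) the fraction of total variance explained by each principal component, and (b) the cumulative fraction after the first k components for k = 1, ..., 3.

Step 1 — total variance = trace(Sigma) = Σ λ_i = 47 + 44 + 6 = 97.

Step 2 — fraction explained by component i = λ_i / Σ λ:
  PC1: 47/97 = 0.4845
  PC2: 44/97 = 0.4536
  PC3: 6/97 = 0.0619

Step 3 — cumulative fraction after k components = (λ_1 + ... + λ_k) / Σ λ:
  k = 1: 47/97 = 0.4845
  k = 2: (47 + 44)/97 = 91/97 = 0.9381
  k = 3: (47 + 44 + 6)/97 = 97/97 = 1

Summary (fraction, with percent):

explained: PC1 0.4845 (48.45%), PC2 0.4536 (45.36%), PC3 0.0619 (6.19%);  cumulative: 0.4845, 0.9381, 1


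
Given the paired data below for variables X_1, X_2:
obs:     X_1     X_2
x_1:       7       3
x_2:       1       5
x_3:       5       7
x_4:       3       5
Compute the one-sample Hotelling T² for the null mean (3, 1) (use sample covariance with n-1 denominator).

Step 1 — sample mean vector:
  mean(X_1) = (7 + 1 + 5 + 3) / 4 = 16/4 = 4
  mean(X_2) = (3 + 5 + 7 + 5) / 4 = 20/4 = 5
  x̄ = (4, 5),  deviation x̄ - mu_0 = (4, 5) - (3, 1) = (1, 4).

Step 2 — sample covariance matrix, S[i,j] = (1/(n-1)) · Σ_k (x_{k,i} - mean_i) · (x_{k,j} - mean_j), divisor n-1 = 3:
  S[X_1,X_1] = ((3)·(3) + (-3)·(-3) + (1)·(1) + (-1)·(-1)) / 3 = 20/3 = 6.6667
  S[X_1,X_2] = ((3)·(-2) + (-3)·(0) + (1)·(2) + (-1)·(0)) / 3 = -4/3 = -1.3333
  S[X_2,X_2] = ((-2)·(-2) + (0)·(0) + (2)·(2) + (0)·(0)) / 3 = 8/3 = 2.6667
  S = [[6.6667, -1.3333],
 [-1.3333, 2.6667]].

Step 3 — invert S. det(S) = 6.6667·2.6667 - (-1.3333)² = 16.
  S^{-1} = (1/det) · [[d, -b], [-b, a]] = [[0.1667, 0.0833],
 [0.0833, 0.4167]].

Step 4 — quadratic form (x̄ - mu_0)^T · S^{-1} · (x̄ - mu_0):
  S^{-1} · (x̄ - mu_0) = (0.5, 1.75),
  (x̄ - mu_0)^T · [...] = (1)·(0.5) + (4)·(1.75) = 7.5.

Step 5 — scale by n: T² = 4 · 7.5 = 30.

T² ≈ 30


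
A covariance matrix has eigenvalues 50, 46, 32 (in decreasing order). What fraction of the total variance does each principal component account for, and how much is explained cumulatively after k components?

Step 1 — total variance = trace(Sigma) = Σ λ_i = 50 + 46 + 32 = 128.

Step 2 — fraction explained by component i = λ_i / Σ λ:
  PC1: 50/128 = 0.3906
  PC2: 46/128 = 0.3594
  PC3: 32/128 = 0.25

Step 3 — cumulative fraction after k components = (λ_1 + ... + λ_k) / Σ λ:
  k = 1: 50/128 = 0.3906
  k = 2: (50 + 46)/128 = 96/128 = 0.75
  k = 3: (50 + 46 + 32)/128 = 128/128 = 1

Summary (fraction, with percent):

explained: PC1 0.3906 (39.06%), PC2 0.3594 (35.94%), PC3 0.25 (25%);  cumulative: 0.3906, 0.75, 1


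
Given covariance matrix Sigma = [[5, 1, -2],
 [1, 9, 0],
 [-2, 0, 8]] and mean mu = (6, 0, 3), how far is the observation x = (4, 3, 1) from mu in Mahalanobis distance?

Step 1 — centre the observation: (x - mu) = (-2, 3, -2).

Step 2 — invert Sigma (cofactor / det for 3×3, or solve directly):
  Sigma^{-1} = [[0.2278, -0.0253, 0.057],
 [-0.0253, 0.1139, -0.0063],
 [0.057, -0.0063, 0.1392]].

Step 3 — form the quadratic (x - mu)^T · Sigma^{-1} · (x - mu):
  Sigma^{-1} · (x - mu) = (-0.6456, 0.4051, -0.4114).
  (x - mu)^T · [Sigma^{-1} · (x - mu)] = (-2)·(-0.6456) + (3)·(0.4051) + (-2)·(-0.4114) = 3.3291.

Step 4 — take square root: d = √(3.3291) ≈ 1.8246.

d(x, mu) = √(3.3291) ≈ 1.8246


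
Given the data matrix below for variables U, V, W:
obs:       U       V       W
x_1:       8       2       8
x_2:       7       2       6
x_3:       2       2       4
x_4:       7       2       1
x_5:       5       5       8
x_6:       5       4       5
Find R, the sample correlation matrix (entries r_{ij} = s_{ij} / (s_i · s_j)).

Step 1 — column means:
  mean(U) = (8 + 7 + 2 + 7 + 5 + 5) / 6 = 34/6 = 5.6667
  mean(V) = (2 + 2 + 2 + 2 + 5 + 4) / 6 = 17/6 = 2.8333
  mean(W) = (8 + 6 + 4 + 1 + 8 + 5) / 6 = 32/6 = 5.3333

Step 2 — sample variances and covariances s[i,j] = (1/(n-1)) · Σ_k (x_{k,i} - mean_i) · (x_{k,j} - mean_j), with n-1 = 5:
  s[U,U] = ((2.3333)·(2.3333) + (1.3333)·(1.3333) + (-3.6667)·(-3.6667) + (1.3333)·(1.3333) + (-0.6667)·(-0.6667) + (-0.6667)·(-0.6667)) / 5 = 23.3333/5 = 4.6667
  s[U,V] = ((2.3333)·(-0.8333) + (1.3333)·(-0.8333) + (-3.6667)·(-0.8333) + (1.3333)·(-0.8333) + (-0.6667)·(2.1667) + (-0.6667)·(1.1667)) / 5 = -3.3333/5 = -0.6667
  s[U,W] = ((2.3333)·(2.6667) + (1.3333)·(0.6667) + (-3.6667)·(-1.3333) + (1.3333)·(-4.3333) + (-0.6667)·(2.6667) + (-0.6667)·(-0.3333)) / 5 = 4.6667/5 = 0.9333
  s[V,V] = ((-0.8333)·(-0.8333) + (-0.8333)·(-0.8333) + (-0.8333)·(-0.8333) + (-0.8333)·(-0.8333) + (2.1667)·(2.1667) + (1.1667)·(1.1667)) / 5 = 8.8333/5 = 1.7667
  s[V,W] = ((-0.8333)·(2.6667) + (-0.8333)·(0.6667) + (-0.8333)·(-1.3333) + (-0.8333)·(-4.3333) + (2.1667)·(2.6667) + (1.1667)·(-0.3333)) / 5 = 7.3333/5 = 1.4667
  s[W,W] = ((2.6667)·(2.6667) + (0.6667)·(0.6667) + (-1.3333)·(-1.3333) + (-4.3333)·(-4.3333) + (2.6667)·(2.6667) + (-0.3333)·(-0.3333)) / 5 = 35.3333/5 = 7.0667
  Sample standard deviations s_i = √(s[i,i]):
  s(U) = √(4.6667) = 2.1602
  s(V) = √(1.7667) = 1.3292
  s(W) = √(7.0667) = 2.6583

Step 3 — r_{ij} = s_{ij} / (s_i · s_j):
  r[U,U] = 1 (diagonal).
  r[U,V] = -0.6667 / (2.1602 · 1.3292) = -0.6667 / 2.8713 = -0.2322
  r[U,W] = 0.9333 / (2.1602 · 2.6583) = 0.9333 / 5.7426 = 0.1625
  r[V,V] = 1 (diagonal).
  r[V,W] = 1.4667 / (1.3292 · 2.6583) = 1.4667 / 3.5333 = 0.4151
  r[W,W] = 1 (diagonal).

R is symmetric with unit diagonal. Assembling:

R = [[1, -0.2322, 0.1625],
 [-0.2322, 1, 0.4151],
 [0.1625, 0.4151, 1]]


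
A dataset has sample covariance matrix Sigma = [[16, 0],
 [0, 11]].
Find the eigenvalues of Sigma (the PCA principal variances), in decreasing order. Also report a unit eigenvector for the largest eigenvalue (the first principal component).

Step 1 — characteristic polynomial of 2×2 Sigma:
  det(Sigma - λI) = λ² - trace · λ + det = 0.
  trace = 16 + 11 = 27, det = 16·11 - (0)² = 176.
Step 2 — discriminant:
  Δ = trace² - 4·det = 729 - 704 = 25.
Step 3 — eigenvalues:
  λ = (trace ± √Δ)/2 = (27 ± 5)/2,
  λ_1 = 16,  λ_2 = 11.

Step 4 — unit eigenvector for λ_1: Sigma is diagonal, so its eigenvectors are the coordinate axes. λ_1 = 16 is the diagonal entry on the first coordinate axis, hence
  v_1 = (1, 0) (||v_1|| = 1).

λ_1 = 16,  λ_2 = 11;  v_1 ≈ (1, 0)


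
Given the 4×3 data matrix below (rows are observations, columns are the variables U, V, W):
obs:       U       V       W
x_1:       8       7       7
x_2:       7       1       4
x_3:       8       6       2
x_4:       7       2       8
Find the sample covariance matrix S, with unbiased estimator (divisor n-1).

Step 1 — column means:
  mean(U) = (8 + 7 + 8 + 7) / 4 = 30/4 = 7.5
  mean(V) = (7 + 1 + 6 + 2) / 4 = 16/4 = 4
  mean(W) = (7 + 4 + 2 + 8) / 4 = 21/4 = 5.25

Step 2 — sample covariance S[i,j] = (1/(n-1)) · Σ_k (x_{k,i} - mean_i) · (x_{k,j} - mean_j), with n-1 = 3.
  S[U,U] = ((0.5)·(0.5) + (-0.5)·(-0.5) + (0.5)·(0.5) + (-0.5)·(-0.5)) / 3 = 1/3 = 0.3333
  S[U,V] = ((0.5)·(3) + (-0.5)·(-3) + (0.5)·(2) + (-0.5)·(-2)) / 3 = 5/3 = 1.6667
  S[U,W] = ((0.5)·(1.75) + (-0.5)·(-1.25) + (0.5)·(-3.25) + (-0.5)·(2.75)) / 3 = -1.5/3 = -0.5
  S[V,V] = ((3)·(3) + (-3)·(-3) + (2)·(2) + (-2)·(-2)) / 3 = 26/3 = 8.6667
  S[V,W] = ((3)·(1.75) + (-3)·(-1.25) + (2)·(-3.25) + (-2)·(2.75)) / 3 = -3/3 = -1
  S[W,W] = ((1.75)·(1.75) + (-1.25)·(-1.25) + (-3.25)·(-3.25) + (2.75)·(2.75)) / 3 = 22.75/3 = 7.5833

S is symmetric (S[j,i] = S[i,j]). Assembling:

S = [[0.3333, 1.6667, -0.5],
 [1.6667, 8.6667, -1],
 [-0.5, -1, 7.5833]]


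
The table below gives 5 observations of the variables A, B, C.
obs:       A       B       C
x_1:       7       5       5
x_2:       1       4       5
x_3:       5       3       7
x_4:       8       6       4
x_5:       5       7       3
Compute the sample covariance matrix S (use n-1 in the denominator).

Step 1 — column means:
  mean(A) = (7 + 1 + 5 + 8 + 5) / 5 = 26/5 = 5.2
  mean(B) = (5 + 4 + 3 + 6 + 7) / 5 = 25/5 = 5
  mean(C) = (5 + 5 + 7 + 4 + 3) / 5 = 24/5 = 4.8

Step 2 — sample covariance S[i,j] = (1/(n-1)) · Σ_k (x_{k,i} - mean_i) · (x_{k,j} - mean_j), with n-1 = 4.
  S[A,A] = ((1.8)·(1.8) + (-4.2)·(-4.2) + (-0.2)·(-0.2) + (2.8)·(2.8) + (-0.2)·(-0.2)) / 4 = 28.8/4 = 7.2
  S[A,B] = ((1.8)·(0) + (-4.2)·(-1) + (-0.2)·(-2) + (2.8)·(1) + (-0.2)·(2)) / 4 = 7/4 = 1.75
  S[A,C] = ((1.8)·(0.2) + (-4.2)·(0.2) + (-0.2)·(2.2) + (2.8)·(-0.8) + (-0.2)·(-1.8)) / 4 = -2.8/4 = -0.7
  S[B,B] = ((0)·(0) + (-1)·(-1) + (-2)·(-2) + (1)·(1) + (2)·(2)) / 4 = 10/4 = 2.5
  S[B,C] = ((0)·(0.2) + (-1)·(0.2) + (-2)·(2.2) + (1)·(-0.8) + (2)·(-1.8)) / 4 = -9/4 = -2.25
  S[C,C] = ((0.2)·(0.2) + (0.2)·(0.2) + (2.2)·(2.2) + (-0.8)·(-0.8) + (-1.8)·(-1.8)) / 4 = 8.8/4 = 2.2

S is symmetric (S[j,i] = S[i,j]). Assembling:

S = [[7.2, 1.75, -0.7],
 [1.75, 2.5, -2.25],
 [-0.7, -2.25, 2.2]]


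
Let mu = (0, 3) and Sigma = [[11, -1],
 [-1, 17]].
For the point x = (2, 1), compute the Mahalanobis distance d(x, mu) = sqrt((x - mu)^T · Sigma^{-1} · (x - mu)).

Step 1 — centre the observation: (x - mu) = (2, -2).

Step 2 — invert Sigma. det(Sigma) = 11·17 - (-1)² = 186.
  Sigma^{-1} = (1/det) · [[d, -b], [-b, a]] = [[0.0914, 0.0054],
 [0.0054, 0.0591]].

Step 3 — form the quadratic (x - mu)^T · Sigma^{-1} · (x - mu):
  Sigma^{-1} · (x - mu) = (0.172, -0.1075).
  (x - mu)^T · [Sigma^{-1} · (x - mu)] = (2)·(0.172) + (-2)·(-0.1075) = 0.5591.

Step 4 — take square root: d = √(0.5591) ≈ 0.7478.

d(x, mu) = √(0.5591) ≈ 0.7478


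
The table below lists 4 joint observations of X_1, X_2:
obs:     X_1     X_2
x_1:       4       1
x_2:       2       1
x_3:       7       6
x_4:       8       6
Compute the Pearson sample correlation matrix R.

Step 1 — column means:
  mean(X_1) = (4 + 2 + 7 + 8) / 4 = 21/4 = 5.25
  mean(X_2) = (1 + 1 + 6 + 6) / 4 = 14/4 = 3.5

Step 2 — sample variances and covariances s[i,j] = (1/(n-1)) · Σ_k (x_{k,i} - mean_i) · (x_{k,j} - mean_j), with n-1 = 3:
  s[X_1,X_1] = ((-1.25)·(-1.25) + (-3.25)·(-3.25) + (1.75)·(1.75) + (2.75)·(2.75)) / 3 = 22.75/3 = 7.5833
  s[X_1,X_2] = ((-1.25)·(-2.5) + (-3.25)·(-2.5) + (1.75)·(2.5) + (2.75)·(2.5)) / 3 = 22.5/3 = 7.5
  s[X_2,X_2] = ((-2.5)·(-2.5) + (-2.5)·(-2.5) + (2.5)·(2.5) + (2.5)·(2.5)) / 3 = 25/3 = 8.3333
  Sample standard deviations s_i = √(s[i,i]):
  s(X_1) = √(7.5833) = 2.7538
  s(X_2) = √(8.3333) = 2.8868

Step 3 — r_{ij} = s_{ij} / (s_i · s_j):
  r[X_1,X_1] = 1 (diagonal).
  r[X_1,X_2] = 7.5 / (2.7538 · 2.8868) = 7.5 / 7.9495 = 0.9435
  r[X_2,X_2] = 1 (diagonal).

R is symmetric with unit diagonal. Assembling:

R = [[1, 0.9435],
 [0.9435, 1]]


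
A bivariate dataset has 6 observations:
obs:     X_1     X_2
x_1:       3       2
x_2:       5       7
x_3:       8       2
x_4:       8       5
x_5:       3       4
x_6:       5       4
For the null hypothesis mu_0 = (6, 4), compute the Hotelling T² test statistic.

Step 1 — sample mean vector:
  mean(X_1) = (3 + 5 + 8 + 8 + 3 + 5) / 6 = 32/6 = 5.3333
  mean(X_2) = (2 + 7 + 2 + 5 + 4 + 4) / 6 = 24/6 = 4
  x̄ = (5.3333, 4),  deviation x̄ - mu_0 = (5.3333, 4) - (6, 4) = (-0.6667, 0).

Step 2 — sample covariance matrix, S[i,j] = (1/(n-1)) · Σ_k (x_{k,i} - mean_i) · (x_{k,j} - mean_j), divisor n-1 = 5:
  S[X_1,X_1] = ((-2.3333)·(-2.3333) + (-0.3333)·(-0.3333) + (2.6667)·(2.6667) + (2.6667)·(2.6667) + (-2.3333)·(-2.3333) + (-0.3333)·(-0.3333)) / 5 = 25.3333/5 = 5.0667
  S[X_1,X_2] = ((-2.3333)·(-2) + (-0.3333)·(3) + (2.6667)·(-2) + (2.6667)·(1) + (-2.3333)·(0) + (-0.3333)·(0)) / 5 = 1/5 = 0.2
  S[X_2,X_2] = ((-2)·(-2) + (3)·(3) + (-2)·(-2) + (1)·(1) + (0)·(0) + (0)·(0)) / 5 = 18/5 = 3.6
  S = [[5.0667, 0.2],
 [0.2, 3.6]].

Step 3 — invert S. det(S) = 5.0667·3.6 - (0.2)² = 18.2.
  S^{-1} = (1/det) · [[d, -b], [-b, a]] = [[0.1978, -0.011],
 [-0.011, 0.2784]].

Step 4 — quadratic form (x̄ - mu_0)^T · S^{-1} · (x̄ - mu_0):
  S^{-1} · (x̄ - mu_0) = (-0.1319, 0.0073),
  (x̄ - mu_0)^T · [...] = (-0.6667)·(-0.1319) + (0)·(0.0073) = 0.0879.

Step 5 — scale by n: T² = 6 · 0.0879 = 0.5275.

T² ≈ 0.5275


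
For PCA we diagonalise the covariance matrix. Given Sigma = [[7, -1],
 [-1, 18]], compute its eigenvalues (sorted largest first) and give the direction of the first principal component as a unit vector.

Step 1 — characteristic polynomial of 2×2 Sigma:
  det(Sigma - λI) = λ² - trace · λ + det = 0.
  trace = 7 + 18 = 25, det = 7·18 - (-1)² = 125.
Step 2 — discriminant:
  Δ = trace² - 4·det = 625 - 500 = 125.
Step 3 — eigenvalues:
  λ = (trace ± √Δ)/2 = (25 ± 11.1803)/2,
  λ_1 = 18.0902,  λ_2 = 6.9098.

Step 4 — unit eigenvector for λ_1: solve (Sigma - λ_1 I)v = 0. First row:
  (7 - 18.0902)·v_x + (-1)·v_y = 0, i.e. (-11.0902)·v_x + (-1)·v_y = 0,
  so v ∝ (b, λ_1 - a) = (-1, 11.0902); multiply by -1 so the first entry is positive: u = (1, -11.0902).
  ||u|| = √((1)² + (-11.0902)²) = √(123.9919) ≈ 11.1352,
  v_1 = u/||u|| ≈ (0.0898, -0.996) (||v_1|| = 1).

λ_1 = 18.0902,  λ_2 = 6.9098;  v_1 ≈ (0.0898, -0.996)


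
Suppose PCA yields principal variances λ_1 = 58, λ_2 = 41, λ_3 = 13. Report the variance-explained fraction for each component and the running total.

Step 1 — total variance = trace(Sigma) = Σ λ_i = 58 + 41 + 13 = 112.

Step 2 — fraction explained by component i = λ_i / Σ λ:
  PC1: 58/112 = 0.5179
  PC2: 41/112 = 0.3661
  PC3: 13/112 = 0.1161

Step 3 — cumulative fraction after k components = (λ_1 + ... + λ_k) / Σ λ:
  k = 1: 58/112 = 0.5179
  k = 2: (58 + 41)/112 = 99/112 = 0.8839
  k = 3: (58 + 41 + 13)/112 = 112/112 = 1

Summary (fraction, with percent):

explained: PC1 0.5179 (51.79%), PC2 0.3661 (36.61%), PC3 0.1161 (11.61%);  cumulative: 0.5179, 0.8839, 1


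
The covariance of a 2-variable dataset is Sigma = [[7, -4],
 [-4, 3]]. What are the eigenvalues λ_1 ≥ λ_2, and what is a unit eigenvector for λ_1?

Step 1 — characteristic polynomial of 2×2 Sigma:
  det(Sigma - λI) = λ² - trace · λ + det = 0.
  trace = 7 + 3 = 10, det = 7·3 - (-4)² = 5.
Step 2 — discriminant:
  Δ = trace² - 4·det = 100 - 20 = 80.
Step 3 — eigenvalues:
  λ = (trace ± √Δ)/2 = (10 ± 8.9443)/2,
  λ_1 = 9.4721,  λ_2 = 0.5279.

Step 4 — unit eigenvector for λ_1: solve (Sigma - λ_1 I)v = 0. First row:
  (7 - 9.4721)·v_x + (-4)·v_y = 0, i.e. (-2.4721)·v_x + (-4)·v_y = 0,
  so v ∝ (b, λ_1 - a) = (-4, 2.4721); multiply by -1 so the first entry is positive: u = (4, -2.4721).
  ||u|| = √((4)² + (-2.4721)²) = √(22.1115) ≈ 4.7023,
  v_1 = u/||u|| ≈ (0.8507, -0.5257) (||v_1|| = 1).

λ_1 = 9.4721,  λ_2 = 0.5279;  v_1 ≈ (0.8507, -0.5257)


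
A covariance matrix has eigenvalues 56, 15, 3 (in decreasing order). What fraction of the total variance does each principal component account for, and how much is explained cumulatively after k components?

Step 1 — total variance = trace(Sigma) = Σ λ_i = 56 + 15 + 3 = 74.

Step 2 — fraction explained by component i = λ_i / Σ λ:
  PC1: 56/74 = 0.7568
  PC2: 15/74 = 0.2027
  PC3: 3/74 = 0.0405

Step 3 — cumulative fraction after k components = (λ_1 + ... + λ_k) / Σ λ:
  k = 1: 56/74 = 0.7568
  k = 2: (56 + 15)/74 = 71/74 = 0.9595
  k = 3: (56 + 15 + 3)/74 = 74/74 = 1

Summary (fraction, with percent):

explained: PC1 0.7568 (75.68%), PC2 0.2027 (20.27%), PC3 0.0405 (4.05%);  cumulative: 0.7568, 0.9595, 1


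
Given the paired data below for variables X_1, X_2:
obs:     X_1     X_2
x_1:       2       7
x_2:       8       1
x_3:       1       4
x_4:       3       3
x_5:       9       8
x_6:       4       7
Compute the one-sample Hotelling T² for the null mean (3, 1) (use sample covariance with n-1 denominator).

Step 1 — sample mean vector:
  mean(X_1) = (2 + 8 + 1 + 3 + 9 + 4) / 6 = 27/6 = 4.5
  mean(X_2) = (7 + 1 + 4 + 3 + 8 + 7) / 6 = 30/6 = 5
  x̄ = (4.5, 5),  deviation x̄ - mu_0 = (4.5, 5) - (3, 1) = (1.5, 4).

Step 2 — sample covariance matrix, S[i,j] = (1/(n-1)) · Σ_k (x_{k,i} - mean_i) · (x_{k,j} - mean_j), divisor n-1 = 5:
  S[X_1,X_1] = ((-2.5)·(-2.5) + (3.5)·(3.5) + (-3.5)·(-3.5) + (-1.5)·(-1.5) + (4.5)·(4.5) + (-0.5)·(-0.5)) / 5 = 53.5/5 = 10.7
  S[X_1,X_2] = ((-2.5)·(2) + (3.5)·(-4) + (-3.5)·(-1) + (-1.5)·(-2) + (4.5)·(3) + (-0.5)·(2)) / 5 = 0/5 = 0
  S[X_2,X_2] = ((2)·(2) + (-4)·(-4) + (-1)·(-1) + (-2)·(-2) + (3)·(3) + (2)·(2)) / 5 = 38/5 = 7.6
  S = [[10.7, 0],
 [0, 7.6]].

Step 3 — invert S. det(S) = 10.7·7.6 - (0)² = 81.32.
  S^{-1} = (1/det) · [[d, -b], [-b, a]] = [[0.0935, 0],
 [0, 0.1316]].

Step 4 — quadratic form (x̄ - mu_0)^T · S^{-1} · (x̄ - mu_0):
  S^{-1} · (x̄ - mu_0) = (0.1402, 0.5263),
  (x̄ - mu_0)^T · [...] = (1.5)·(0.1402) + (4)·(0.5263) = 2.3155.

Step 5 — scale by n: T² = 6 · 2.3155 = 13.8933.

T² ≈ 13.8933


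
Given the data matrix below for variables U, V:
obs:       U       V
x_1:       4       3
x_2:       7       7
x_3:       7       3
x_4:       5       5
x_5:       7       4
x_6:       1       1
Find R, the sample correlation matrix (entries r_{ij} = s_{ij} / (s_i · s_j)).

Step 1 — column means:
  mean(U) = (4 + 7 + 7 + 5 + 7 + 1) / 6 = 31/6 = 5.1667
  mean(V) = (3 + 7 + 3 + 5 + 4 + 1) / 6 = 23/6 = 3.8333

Step 2 — sample variances and covariances s[i,j] = (1/(n-1)) · Σ_k (x_{k,i} - mean_i) · (x_{k,j} - mean_j), with n-1 = 5:
  s[U,U] = ((-1.1667)·(-1.1667) + (1.8333)·(1.8333) + (1.8333)·(1.8333) + (-0.1667)·(-0.1667) + (1.8333)·(1.8333) + (-4.1667)·(-4.1667)) / 5 = 28.8333/5 = 5.7667
  s[U,V] = ((-1.1667)·(-0.8333) + (1.8333)·(3.1667) + (1.8333)·(-0.8333) + (-0.1667)·(1.1667) + (1.8333)·(0.1667) + (-4.1667)·(-2.8333)) / 5 = 17.1667/5 = 3.4333
  s[V,V] = ((-0.8333)·(-0.8333) + (3.1667)·(3.1667) + (-0.8333)·(-0.8333) + (1.1667)·(1.1667) + (0.1667)·(0.1667) + (-2.8333)·(-2.8333)) / 5 = 20.8333/5 = 4.1667
  Sample standard deviations s_i = √(s[i,i]):
  s(U) = √(5.7667) = 2.4014
  s(V) = √(4.1667) = 2.0412

Step 3 — r_{ij} = s_{ij} / (s_i · s_j):
  r[U,U] = 1 (diagonal).
  r[U,V] = 3.4333 / (2.4014 · 2.0412) = 3.4333 / 4.9018 = 0.7004
  r[V,V] = 1 (diagonal).

R is symmetric with unit diagonal. Assembling:

R = [[1, 0.7004],
 [0.7004, 1]]


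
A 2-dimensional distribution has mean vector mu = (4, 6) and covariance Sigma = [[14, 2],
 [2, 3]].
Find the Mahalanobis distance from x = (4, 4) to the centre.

Step 1 — centre the observation: (x - mu) = (0, -2).

Step 2 — invert Sigma. det(Sigma) = 14·3 - (2)² = 38.
  Sigma^{-1} = (1/det) · [[d, -b], [-b, a]] = [[0.0789, -0.0526],
 [-0.0526, 0.3684]].

Step 3 — form the quadratic (x - mu)^T · Sigma^{-1} · (x - mu):
  Sigma^{-1} · (x - mu) = (0.1053, -0.7368).
  (x - mu)^T · [Sigma^{-1} · (x - mu)] = (0)·(0.1053) + (-2)·(-0.7368) = 1.4737.

Step 4 — take square root: d = √(1.4737) ≈ 1.214.

d(x, mu) = √(1.4737) ≈ 1.214


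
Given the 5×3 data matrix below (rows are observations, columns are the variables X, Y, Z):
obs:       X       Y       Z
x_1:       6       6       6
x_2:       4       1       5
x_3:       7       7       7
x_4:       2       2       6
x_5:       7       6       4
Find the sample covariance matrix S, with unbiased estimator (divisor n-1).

Step 1 — column means:
  mean(X) = (6 + 4 + 7 + 2 + 7) / 5 = 26/5 = 5.2
  mean(Y) = (6 + 1 + 7 + 2 + 6) / 5 = 22/5 = 4.4
  mean(Z) = (6 + 5 + 7 + 6 + 4) / 5 = 28/5 = 5.6

Step 2 — sample covariance S[i,j] = (1/(n-1)) · Σ_k (x_{k,i} - mean_i) · (x_{k,j} - mean_j), with n-1 = 4.
  S[X,X] = ((0.8)·(0.8) + (-1.2)·(-1.2) + (1.8)·(1.8) + (-3.2)·(-3.2) + (1.8)·(1.8)) / 4 = 18.8/4 = 4.7
  S[X,Y] = ((0.8)·(1.6) + (-1.2)·(-3.4) + (1.8)·(2.6) + (-3.2)·(-2.4) + (1.8)·(1.6)) / 4 = 20.6/4 = 5.15
  S[X,Z] = ((0.8)·(0.4) + (-1.2)·(-0.6) + (1.8)·(1.4) + (-3.2)·(0.4) + (1.8)·(-1.6)) / 4 = -0.6/4 = -0.15
  S[Y,Y] = ((1.6)·(1.6) + (-3.4)·(-3.4) + (2.6)·(2.6) + (-2.4)·(-2.4) + (1.6)·(1.6)) / 4 = 29.2/4 = 7.3
  S[Y,Z] = ((1.6)·(0.4) + (-3.4)·(-0.6) + (2.6)·(1.4) + (-2.4)·(0.4) + (1.6)·(-1.6)) / 4 = 2.8/4 = 0.7
  S[Z,Z] = ((0.4)·(0.4) + (-0.6)·(-0.6) + (1.4)·(1.4) + (0.4)·(0.4) + (-1.6)·(-1.6)) / 4 = 5.2/4 = 1.3

S is symmetric (S[j,i] = S[i,j]). Assembling:

S = [[4.7, 5.15, -0.15],
 [5.15, 7.3, 0.7],
 [-0.15, 0.7, 1.3]]


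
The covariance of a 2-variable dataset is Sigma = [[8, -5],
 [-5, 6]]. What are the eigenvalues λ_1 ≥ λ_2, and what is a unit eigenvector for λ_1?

Step 1 — characteristic polynomial of 2×2 Sigma:
  det(Sigma - λI) = λ² - trace · λ + det = 0.
  trace = 8 + 6 = 14, det = 8·6 - (-5)² = 23.
Step 2 — discriminant:
  Δ = trace² - 4·det = 196 - 92 = 104.
Step 3 — eigenvalues:
  λ = (trace ± √Δ)/2 = (14 ± 10.198)/2,
  λ_1 = 12.099,  λ_2 = 1.901.

Step 4 — unit eigenvector for λ_1: solve (Sigma - λ_1 I)v = 0. First row:
  (8 - 12.099)·v_x + (-5)·v_y = 0, i.e. (-4.099)·v_x + (-5)·v_y = 0,
  so v ∝ (b, λ_1 - a) = (-5, 4.099); multiply by -1 so the first entry is positive: u = (5, -4.099).
  ||u|| = √((5)² + (-4.099)²) = √(41.802) ≈ 6.4654,
  v_1 = u/||u|| ≈ (0.7733, -0.634) (||v_1|| = 1).

λ_1 = 12.099,  λ_2 = 1.901;  v_1 ≈ (0.7733, -0.634)


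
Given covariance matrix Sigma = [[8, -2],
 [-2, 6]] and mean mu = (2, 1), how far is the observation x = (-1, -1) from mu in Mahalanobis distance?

Step 1 — centre the observation: (x - mu) = (-3, -2).

Step 2 — invert Sigma. det(Sigma) = 8·6 - (-2)² = 44.
  Sigma^{-1} = (1/det) · [[d, -b], [-b, a]] = [[0.1364, 0.0455],
 [0.0455, 0.1818]].

Step 3 — form the quadratic (x - mu)^T · Sigma^{-1} · (x - mu):
  Sigma^{-1} · (x - mu) = (-0.5, -0.5).
  (x - mu)^T · [Sigma^{-1} · (x - mu)] = (-3)·(-0.5) + (-2)·(-0.5) = 2.5.

Step 4 — take square root: d = √(2.5) ≈ 1.5811.

d(x, mu) = √(2.5) ≈ 1.5811


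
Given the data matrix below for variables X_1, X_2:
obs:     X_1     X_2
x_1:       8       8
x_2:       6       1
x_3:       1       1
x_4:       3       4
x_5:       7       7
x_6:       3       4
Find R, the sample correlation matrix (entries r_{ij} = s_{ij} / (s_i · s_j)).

Step 1 — column means:
  mean(X_1) = (8 + 6 + 1 + 3 + 7 + 3) / 6 = 28/6 = 4.6667
  mean(X_2) = (8 + 1 + 1 + 4 + 7 + 4) / 6 = 25/6 = 4.1667

Step 2 — sample variances and covariances s[i,j] = (1/(n-1)) · Σ_k (x_{k,i} - mean_i) · (x_{k,j} - mean_j), with n-1 = 5:
  s[X_1,X_1] = ((3.3333)·(3.3333) + (1.3333)·(1.3333) + (-3.6667)·(-3.6667) + (-1.6667)·(-1.6667) + (2.3333)·(2.3333) + (-1.6667)·(-1.6667)) / 5 = 37.3333/5 = 7.4667
  s[X_1,X_2] = ((3.3333)·(3.8333) + (1.3333)·(-3.1667) + (-3.6667)·(-3.1667) + (-1.6667)·(-0.1667) + (2.3333)·(2.8333) + (-1.6667)·(-0.1667)) / 5 = 27.3333/5 = 5.4667
  s[X_2,X_2] = ((3.8333)·(3.8333) + (-3.1667)·(-3.1667) + (-3.1667)·(-3.1667) + (-0.1667)·(-0.1667) + (2.8333)·(2.8333) + (-0.1667)·(-0.1667)) / 5 = 42.8333/5 = 8.5667
  Sample standard deviations s_i = √(s[i,i]):
  s(X_1) = √(7.4667) = 2.7325
  s(X_2) = √(8.5667) = 2.9269

Step 3 — r_{ij} = s_{ij} / (s_i · s_j):
  r[X_1,X_1] = 1 (diagonal).
  r[X_1,X_2] = 5.4667 / (2.7325 · 2.9269) = 5.4667 / 7.9978 = 0.6835
  r[X_2,X_2] = 1 (diagonal).

R is symmetric with unit diagonal. Assembling:

R = [[1, 0.6835],
 [0.6835, 1]]


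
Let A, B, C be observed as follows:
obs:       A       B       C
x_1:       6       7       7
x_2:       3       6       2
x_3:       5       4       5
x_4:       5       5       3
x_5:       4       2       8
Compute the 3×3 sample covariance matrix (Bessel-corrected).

Step 1 — column means:
  mean(A) = (6 + 3 + 5 + 5 + 4) / 5 = 23/5 = 4.6
  mean(B) = (7 + 6 + 4 + 5 + 2) / 5 = 24/5 = 4.8
  mean(C) = (7 + 2 + 5 + 3 + 8) / 5 = 25/5 = 5

Step 2 — sample covariance S[i,j] = (1/(n-1)) · Σ_k (x_{k,i} - mean_i) · (x_{k,j} - mean_j), with n-1 = 4.
  S[A,A] = ((1.4)·(1.4) + (-1.6)·(-1.6) + (0.4)·(0.4) + (0.4)·(0.4) + (-0.6)·(-0.6)) / 4 = 5.2/4 = 1.3
  S[A,B] = ((1.4)·(2.2) + (-1.6)·(1.2) + (0.4)·(-0.8) + (0.4)·(0.2) + (-0.6)·(-2.8)) / 4 = 2.6/4 = 0.65
  S[A,C] = ((1.4)·(2) + (-1.6)·(-3) + (0.4)·(0) + (0.4)·(-2) + (-0.6)·(3)) / 4 = 5/4 = 1.25
  S[B,B] = ((2.2)·(2.2) + (1.2)·(1.2) + (-0.8)·(-0.8) + (0.2)·(0.2) + (-2.8)·(-2.8)) / 4 = 14.8/4 = 3.7
  S[B,C] = ((2.2)·(2) + (1.2)·(-3) + (-0.8)·(0) + (0.2)·(-2) + (-2.8)·(3)) / 4 = -8/4 = -2
  S[C,C] = ((2)·(2) + (-3)·(-3) + (0)·(0) + (-2)·(-2) + (3)·(3)) / 4 = 26/4 = 6.5

S is symmetric (S[j,i] = S[i,j]). Assembling:

S = [[1.3, 0.65, 1.25],
 [0.65, 3.7, -2],
 [1.25, -2, 6.5]]


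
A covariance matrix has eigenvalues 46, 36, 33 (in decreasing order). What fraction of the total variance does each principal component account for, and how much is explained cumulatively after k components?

Step 1 — total variance = trace(Sigma) = Σ λ_i = 46 + 36 + 33 = 115.

Step 2 — fraction explained by component i = λ_i / Σ λ:
  PC1: 46/115 = 0.4
  PC2: 36/115 = 0.313
  PC3: 33/115 = 0.287

Step 3 — cumulative fraction after k components = (λ_1 + ... + λ_k) / Σ λ:
  k = 1: 46/115 = 0.4
  k = 2: (46 + 36)/115 = 82/115 = 0.713
  k = 3: (46 + 36 + 33)/115 = 115/115 = 1

Summary (fraction, with percent):

explained: PC1 0.4 (40%), PC2 0.313 (31.3%), PC3 0.287 (28.7%);  cumulative: 0.4, 0.713, 1


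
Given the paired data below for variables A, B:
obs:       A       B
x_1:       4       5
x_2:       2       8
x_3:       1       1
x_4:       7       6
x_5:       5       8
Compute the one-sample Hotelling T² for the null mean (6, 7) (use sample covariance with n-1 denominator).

Step 1 — sample mean vector:
  mean(A) = (4 + 2 + 1 + 7 + 5) / 5 = 19/5 = 3.8
  mean(B) = (5 + 8 + 1 + 6 + 8) / 5 = 28/5 = 5.6
  x̄ = (3.8, 5.6),  deviation x̄ - mu_0 = (3.8, 5.6) - (6, 7) = (-2.2, -1.4).

Step 2 — sample covariance matrix, S[i,j] = (1/(n-1)) · Σ_k (x_{k,i} - mean_i) · (x_{k,j} - mean_j), divisor n-1 = 4:
  S[A,A] = ((0.2)·(0.2) + (-1.8)·(-1.8) + (-2.8)·(-2.8) + (3.2)·(3.2) + (1.2)·(1.2)) / 4 = 22.8/4 = 5.7
  S[A,B] = ((0.2)·(-0.6) + (-1.8)·(2.4) + (-2.8)·(-4.6) + (3.2)·(0.4) + (1.2)·(2.4)) / 4 = 12.6/4 = 3.15
  S[B,B] = ((-0.6)·(-0.6) + (2.4)·(2.4) + (-4.6)·(-4.6) + (0.4)·(0.4) + (2.4)·(2.4)) / 4 = 33.2/4 = 8.3
  S = [[5.7, 3.15],
 [3.15, 8.3]].

Step 3 — invert S. det(S) = 5.7·8.3 - (3.15)² = 37.3875.
  S^{-1} = (1/det) · [[d, -b], [-b, a]] = [[0.222, -0.0843],
 [-0.0843, 0.1525]].

Step 4 — quadratic form (x̄ - mu_0)^T · S^{-1} · (x̄ - mu_0):
  S^{-1} · (x̄ - mu_0) = (-0.3704, -0.0281),
  (x̄ - mu_0)^T · [...] = (-2.2)·(-0.3704) + (-1.4)·(-0.0281) = 0.8543.

Step 5 — scale by n: T² = 5 · 0.8543 = 4.2715.

T² ≈ 4.2715


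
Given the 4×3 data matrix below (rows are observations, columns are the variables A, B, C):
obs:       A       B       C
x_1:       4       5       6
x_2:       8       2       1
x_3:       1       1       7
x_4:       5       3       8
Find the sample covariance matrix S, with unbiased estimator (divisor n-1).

Step 1 — column means:
  mean(A) = (4 + 8 + 1 + 5) / 4 = 18/4 = 4.5
  mean(B) = (5 + 2 + 1 + 3) / 4 = 11/4 = 2.75
  mean(C) = (6 + 1 + 7 + 8) / 4 = 22/4 = 5.5

Step 2 — sample covariance S[i,j] = (1/(n-1)) · Σ_k (x_{k,i} - mean_i) · (x_{k,j} - mean_j), with n-1 = 3.
  S[A,A] = ((-0.5)·(-0.5) + (3.5)·(3.5) + (-3.5)·(-3.5) + (0.5)·(0.5)) / 3 = 25/3 = 8.3333
  S[A,B] = ((-0.5)·(2.25) + (3.5)·(-0.75) + (-3.5)·(-1.75) + (0.5)·(0.25)) / 3 = 2.5/3 = 0.8333
  S[A,C] = ((-0.5)·(0.5) + (3.5)·(-4.5) + (-3.5)·(1.5) + (0.5)·(2.5)) / 3 = -20/3 = -6.6667
  S[B,B] = ((2.25)·(2.25) + (-0.75)·(-0.75) + (-1.75)·(-1.75) + (0.25)·(0.25)) / 3 = 8.75/3 = 2.9167
  S[B,C] = ((2.25)·(0.5) + (-0.75)·(-4.5) + (-1.75)·(1.5) + (0.25)·(2.5)) / 3 = 2.5/3 = 0.8333
  S[C,C] = ((0.5)·(0.5) + (-4.5)·(-4.5) + (1.5)·(1.5) + (2.5)·(2.5)) / 3 = 29/3 = 9.6667

S is symmetric (S[j,i] = S[i,j]). Assembling:

S = [[8.3333, 0.8333, -6.6667],
 [0.8333, 2.9167, 0.8333],
 [-6.6667, 0.8333, 9.6667]]
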